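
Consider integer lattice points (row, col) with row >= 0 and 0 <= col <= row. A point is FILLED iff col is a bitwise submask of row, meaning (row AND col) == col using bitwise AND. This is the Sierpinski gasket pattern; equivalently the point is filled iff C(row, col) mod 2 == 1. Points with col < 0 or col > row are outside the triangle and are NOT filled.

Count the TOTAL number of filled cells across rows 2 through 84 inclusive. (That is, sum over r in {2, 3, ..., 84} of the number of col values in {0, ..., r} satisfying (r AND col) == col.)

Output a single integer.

Answer: 932

Derivation:
r2=10 pc1: +2 =2
r3=11 pc2: +4 =6
r4=100 pc1: +2 =8
r5=101 pc2: +4 =12
r6=110 pc2: +4 =16
r7=111 pc3: +8 =24
r8=1000 pc1: +2 =26
r9=1001 pc2: +4 =30
r10=1010 pc2: +4 =34
r11=1011 pc3: +8 =42
r12=1100 pc2: +4 =46
r13=1101 pc3: +8 =54
r14=1110 pc3: +8 =62
r15=1111 pc4: +16 =78
r16=10000 pc1: +2 =80
r17=10001 pc2: +4 =84
r18=10010 pc2: +4 =88
r19=10011 pc3: +8 =96
r20=10100 pc2: +4 =100
r21=10101 pc3: +8 =108
r22=10110 pc3: +8 =116
r23=10111 pc4: +16 =132
r24=11000 pc2: +4 =136
r25=11001 pc3: +8 =144
r26=11010 pc3: +8 =152
r27=11011 pc4: +16 =168
r28=11100 pc3: +8 =176
r29=11101 pc4: +16 =192
r30=11110 pc4: +16 =208
r31=11111 pc5: +32 =240
r32=100000 pc1: +2 =242
r33=100001 pc2: +4 =246
r34=100010 pc2: +4 =250
r35=100011 pc3: +8 =258
r36=100100 pc2: +4 =262
r37=100101 pc3: +8 =270
r38=100110 pc3: +8 =278
r39=100111 pc4: +16 =294
r40=101000 pc2: +4 =298
r41=101001 pc3: +8 =306
r42=101010 pc3: +8 =314
r43=101011 pc4: +16 =330
r44=101100 pc3: +8 =338
r45=101101 pc4: +16 =354
r46=101110 pc4: +16 =370
r47=101111 pc5: +32 =402
r48=110000 pc2: +4 =406
r49=110001 pc3: +8 =414
r50=110010 pc3: +8 =422
r51=110011 pc4: +16 =438
r52=110100 pc3: +8 =446
r53=110101 pc4: +16 =462
r54=110110 pc4: +16 =478
r55=110111 pc5: +32 =510
r56=111000 pc3: +8 =518
r57=111001 pc4: +16 =534
r58=111010 pc4: +16 =550
r59=111011 pc5: +32 =582
r60=111100 pc4: +16 =598
r61=111101 pc5: +32 =630
r62=111110 pc5: +32 =662
r63=111111 pc6: +64 =726
r64=1000000 pc1: +2 =728
r65=1000001 pc2: +4 =732
r66=1000010 pc2: +4 =736
r67=1000011 pc3: +8 =744
r68=1000100 pc2: +4 =748
r69=1000101 pc3: +8 =756
r70=1000110 pc3: +8 =764
r71=1000111 pc4: +16 =780
r72=1001000 pc2: +4 =784
r73=1001001 pc3: +8 =792
r74=1001010 pc3: +8 =800
r75=1001011 pc4: +16 =816
r76=1001100 pc3: +8 =824
r77=1001101 pc4: +16 =840
r78=1001110 pc4: +16 =856
r79=1001111 pc5: +32 =888
r80=1010000 pc2: +4 =892
r81=1010001 pc3: +8 =900
r82=1010010 pc3: +8 =908
r83=1010011 pc4: +16 =924
r84=1010100 pc3: +8 =932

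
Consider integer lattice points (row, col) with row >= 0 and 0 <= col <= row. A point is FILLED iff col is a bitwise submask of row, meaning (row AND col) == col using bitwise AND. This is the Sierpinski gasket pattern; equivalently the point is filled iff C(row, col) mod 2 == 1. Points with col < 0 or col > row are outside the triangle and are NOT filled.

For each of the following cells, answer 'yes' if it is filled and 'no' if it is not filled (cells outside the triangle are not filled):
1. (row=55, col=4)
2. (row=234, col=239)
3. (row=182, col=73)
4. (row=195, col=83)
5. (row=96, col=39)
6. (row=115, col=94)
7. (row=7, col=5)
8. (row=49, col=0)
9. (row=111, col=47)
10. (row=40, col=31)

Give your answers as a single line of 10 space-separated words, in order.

Answer: yes no no no no no yes yes yes no

Derivation:
(55,4): row=0b110111, col=0b100, row AND col = 0b100 = 4; 4 == 4 -> filled
(234,239): col outside [0, 234] -> not filled
(182,73): row=0b10110110, col=0b1001001, row AND col = 0b0 = 0; 0 != 73 -> empty
(195,83): row=0b11000011, col=0b1010011, row AND col = 0b1000011 = 67; 67 != 83 -> empty
(96,39): row=0b1100000, col=0b100111, row AND col = 0b100000 = 32; 32 != 39 -> empty
(115,94): row=0b1110011, col=0b1011110, row AND col = 0b1010010 = 82; 82 != 94 -> empty
(7,5): row=0b111, col=0b101, row AND col = 0b101 = 5; 5 == 5 -> filled
(49,0): row=0b110001, col=0b0, row AND col = 0b0 = 0; 0 == 0 -> filled
(111,47): row=0b1101111, col=0b101111, row AND col = 0b101111 = 47; 47 == 47 -> filled
(40,31): row=0b101000, col=0b11111, row AND col = 0b1000 = 8; 8 != 31 -> empty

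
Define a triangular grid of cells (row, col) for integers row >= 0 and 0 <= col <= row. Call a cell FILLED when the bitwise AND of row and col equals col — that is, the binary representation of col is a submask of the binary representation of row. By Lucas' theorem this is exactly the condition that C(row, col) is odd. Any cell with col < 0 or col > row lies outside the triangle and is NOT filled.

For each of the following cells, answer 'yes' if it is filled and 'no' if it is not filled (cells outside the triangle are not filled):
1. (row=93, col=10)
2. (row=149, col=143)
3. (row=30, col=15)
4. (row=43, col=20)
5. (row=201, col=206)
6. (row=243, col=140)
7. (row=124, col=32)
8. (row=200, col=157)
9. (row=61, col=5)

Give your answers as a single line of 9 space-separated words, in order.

Answer: no no no no no no yes no yes

Derivation:
(93,10): row=0b1011101, col=0b1010, row AND col = 0b1000 = 8; 8 != 10 -> empty
(149,143): row=0b10010101, col=0b10001111, row AND col = 0b10000101 = 133; 133 != 143 -> empty
(30,15): row=0b11110, col=0b1111, row AND col = 0b1110 = 14; 14 != 15 -> empty
(43,20): row=0b101011, col=0b10100, row AND col = 0b0 = 0; 0 != 20 -> empty
(201,206): col outside [0, 201] -> not filled
(243,140): row=0b11110011, col=0b10001100, row AND col = 0b10000000 = 128; 128 != 140 -> empty
(124,32): row=0b1111100, col=0b100000, row AND col = 0b100000 = 32; 32 == 32 -> filled
(200,157): row=0b11001000, col=0b10011101, row AND col = 0b10001000 = 136; 136 != 157 -> empty
(61,5): row=0b111101, col=0b101, row AND col = 0b101 = 5; 5 == 5 -> filled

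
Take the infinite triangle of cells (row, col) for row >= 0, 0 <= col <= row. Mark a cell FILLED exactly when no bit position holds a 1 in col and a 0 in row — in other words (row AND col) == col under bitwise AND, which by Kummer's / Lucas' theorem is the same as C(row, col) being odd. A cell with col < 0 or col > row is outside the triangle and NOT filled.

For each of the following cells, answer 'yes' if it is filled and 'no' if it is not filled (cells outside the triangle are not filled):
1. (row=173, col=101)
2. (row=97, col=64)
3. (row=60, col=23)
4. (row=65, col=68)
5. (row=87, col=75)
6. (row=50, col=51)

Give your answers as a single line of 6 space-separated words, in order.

(173,101): row=0b10101101, col=0b1100101, row AND col = 0b100101 = 37; 37 != 101 -> empty
(97,64): row=0b1100001, col=0b1000000, row AND col = 0b1000000 = 64; 64 == 64 -> filled
(60,23): row=0b111100, col=0b10111, row AND col = 0b10100 = 20; 20 != 23 -> empty
(65,68): col outside [0, 65] -> not filled
(87,75): row=0b1010111, col=0b1001011, row AND col = 0b1000011 = 67; 67 != 75 -> empty
(50,51): col outside [0, 50] -> not filled

Answer: no yes no no no no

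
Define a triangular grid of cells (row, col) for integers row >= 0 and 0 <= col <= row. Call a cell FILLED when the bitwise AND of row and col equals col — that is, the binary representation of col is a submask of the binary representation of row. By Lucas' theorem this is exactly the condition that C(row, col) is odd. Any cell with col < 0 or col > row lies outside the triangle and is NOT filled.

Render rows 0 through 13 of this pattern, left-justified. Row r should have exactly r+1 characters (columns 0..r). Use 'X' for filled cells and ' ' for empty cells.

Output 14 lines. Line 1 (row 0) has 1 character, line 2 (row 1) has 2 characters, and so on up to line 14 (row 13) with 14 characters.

Answer: X
XX
X X
XXXX
X   X
XX  XX
X X X X
XXXXXXXX
X       X
XX      XX
X X     X X
XXXX    XXXX
X   X   X   X
XX  XX  XX  XX

Derivation:
r0=0: X
r1=1: XX
r2=10: X X
r3=11: XXXX
r4=100: X   X
r5=101: XX  XX
r6=110: X X X X
r7=111: XXXXXXXX
r8=1000: X       X
r9=1001: XX      XX
r10=1010: X X     X X
r11=1011: XXXX    XXXX
r12=1100: X   X   X   X
r13=1101: XX  XX  XX  XX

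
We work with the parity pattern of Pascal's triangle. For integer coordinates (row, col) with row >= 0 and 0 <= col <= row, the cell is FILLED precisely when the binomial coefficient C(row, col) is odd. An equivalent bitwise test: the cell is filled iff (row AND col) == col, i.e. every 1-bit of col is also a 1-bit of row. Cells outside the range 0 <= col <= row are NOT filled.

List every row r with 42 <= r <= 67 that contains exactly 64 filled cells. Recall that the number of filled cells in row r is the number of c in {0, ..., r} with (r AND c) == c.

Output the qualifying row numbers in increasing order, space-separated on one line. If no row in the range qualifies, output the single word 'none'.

Answer: 63

Derivation:
Row r has 2^popcount(r) filled cells, so we need popcount(r) = log2(64) = 6.
Scan r = 42..67 and keep those with exactly 6 one-bits:
r=42=101010 popcount=3 -> skip
r=43=101011 popcount=4 -> skip
r=44=101100 popcount=3 -> skip
r=45=101101 popcount=4 -> skip
r=46=101110 popcount=4 -> skip
r=47=101111 popcount=5 -> skip
r=48=110000 popcount=2 -> skip
r=49=110001 popcount=3 -> skip
r=50=110010 popcount=3 -> skip
r=51=110011 popcount=4 -> skip
r=52=110100 popcount=3 -> skip
r=53=110101 popcount=4 -> skip
r=54=110110 popcount=4 -> skip
r=55=110111 popcount=5 -> skip
r=56=111000 popcount=3 -> skip
r=57=111001 popcount=4 -> skip
r=58=111010 popcount=4 -> skip
r=59=111011 popcount=5 -> skip
r=60=111100 popcount=4 -> skip
r=61=111101 popcount=5 -> skip
r=62=111110 popcount=5 -> skip
r=63=111111 popcount=6 -> KEEP
r=64=1000000 popcount=1 -> skip
r=65=1000001 popcount=2 -> skip
r=66=1000010 popcount=2 -> skip
r=67=1000011 popcount=3 -> skip
Kept rows: 63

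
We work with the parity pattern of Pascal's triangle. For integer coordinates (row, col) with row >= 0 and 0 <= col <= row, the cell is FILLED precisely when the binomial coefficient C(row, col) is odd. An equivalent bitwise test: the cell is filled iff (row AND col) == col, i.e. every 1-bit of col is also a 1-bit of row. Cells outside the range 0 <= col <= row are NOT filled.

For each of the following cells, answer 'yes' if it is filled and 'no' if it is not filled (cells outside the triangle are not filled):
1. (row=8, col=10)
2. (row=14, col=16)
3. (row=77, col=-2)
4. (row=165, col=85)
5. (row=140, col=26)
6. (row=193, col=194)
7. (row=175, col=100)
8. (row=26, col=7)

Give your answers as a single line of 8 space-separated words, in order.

(8,10): col outside [0, 8] -> not filled
(14,16): col outside [0, 14] -> not filled
(77,-2): col outside [0, 77] -> not filled
(165,85): row=0b10100101, col=0b1010101, row AND col = 0b101 = 5; 5 != 85 -> empty
(140,26): row=0b10001100, col=0b11010, row AND col = 0b1000 = 8; 8 != 26 -> empty
(193,194): col outside [0, 193] -> not filled
(175,100): row=0b10101111, col=0b1100100, row AND col = 0b100100 = 36; 36 != 100 -> empty
(26,7): row=0b11010, col=0b111, row AND col = 0b10 = 2; 2 != 7 -> empty

Answer: no no no no no no no no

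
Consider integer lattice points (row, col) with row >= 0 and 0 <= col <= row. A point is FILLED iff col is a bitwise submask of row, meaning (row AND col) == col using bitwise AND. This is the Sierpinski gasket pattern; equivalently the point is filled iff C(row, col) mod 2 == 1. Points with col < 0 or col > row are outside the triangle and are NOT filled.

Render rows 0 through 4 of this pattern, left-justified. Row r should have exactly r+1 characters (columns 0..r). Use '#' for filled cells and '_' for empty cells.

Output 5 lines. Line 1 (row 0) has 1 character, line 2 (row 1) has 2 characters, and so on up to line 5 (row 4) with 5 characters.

Answer: #
##
#_#
####
#___#

Derivation:
r0=0: #
r1=1: ##
r2=10: #_#
r3=11: ####
r4=100: #___#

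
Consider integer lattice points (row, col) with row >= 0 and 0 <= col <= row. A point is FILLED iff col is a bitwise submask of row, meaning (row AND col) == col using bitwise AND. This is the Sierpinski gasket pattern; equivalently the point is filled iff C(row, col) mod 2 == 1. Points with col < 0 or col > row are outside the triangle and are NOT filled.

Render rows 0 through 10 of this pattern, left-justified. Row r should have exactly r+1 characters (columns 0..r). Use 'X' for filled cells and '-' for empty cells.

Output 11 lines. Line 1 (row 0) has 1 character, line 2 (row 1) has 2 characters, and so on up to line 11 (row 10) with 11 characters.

Answer: X
XX
X-X
XXXX
X---X
XX--XX
X-X-X-X
XXXXXXXX
X-------X
XX------XX
X-X-----X-X

Derivation:
r0=0: X
r1=1: XX
r2=10: X-X
r3=11: XXXX
r4=100: X---X
r5=101: XX--XX
r6=110: X-X-X-X
r7=111: XXXXXXXX
r8=1000: X-------X
r9=1001: XX------XX
r10=1010: X-X-----X-X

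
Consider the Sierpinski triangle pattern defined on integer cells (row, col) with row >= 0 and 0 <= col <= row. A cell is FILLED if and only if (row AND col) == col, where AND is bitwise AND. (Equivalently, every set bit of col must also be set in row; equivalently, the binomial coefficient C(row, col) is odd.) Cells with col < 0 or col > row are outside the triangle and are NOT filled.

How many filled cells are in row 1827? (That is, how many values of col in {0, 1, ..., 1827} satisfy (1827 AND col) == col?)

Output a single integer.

Answer: 64

Derivation:
1827 in binary = 11100100011
popcount(1827) = number of 1-bits in 11100100011 = 6
A col c satisfies (1827 AND c) == c iff every set bit of c is also set in 1827; each of the 6 set bits of 1827 can independently be on or off in c.
count = 2^6 = 64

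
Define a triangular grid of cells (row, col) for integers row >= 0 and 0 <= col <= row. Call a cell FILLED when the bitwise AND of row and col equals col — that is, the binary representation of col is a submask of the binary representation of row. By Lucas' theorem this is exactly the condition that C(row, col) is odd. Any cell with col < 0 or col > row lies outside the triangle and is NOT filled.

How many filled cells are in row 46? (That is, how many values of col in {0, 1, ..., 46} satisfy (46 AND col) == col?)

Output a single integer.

Answer: 16

Derivation:
46 in binary = 101110
popcount(46) = number of 1-bits in 101110 = 4
A col c satisfies (46 AND c) == c iff every set bit of c is also set in 46; each of the 4 set bits of 46 can independently be on or off in c.
count = 2^4 = 16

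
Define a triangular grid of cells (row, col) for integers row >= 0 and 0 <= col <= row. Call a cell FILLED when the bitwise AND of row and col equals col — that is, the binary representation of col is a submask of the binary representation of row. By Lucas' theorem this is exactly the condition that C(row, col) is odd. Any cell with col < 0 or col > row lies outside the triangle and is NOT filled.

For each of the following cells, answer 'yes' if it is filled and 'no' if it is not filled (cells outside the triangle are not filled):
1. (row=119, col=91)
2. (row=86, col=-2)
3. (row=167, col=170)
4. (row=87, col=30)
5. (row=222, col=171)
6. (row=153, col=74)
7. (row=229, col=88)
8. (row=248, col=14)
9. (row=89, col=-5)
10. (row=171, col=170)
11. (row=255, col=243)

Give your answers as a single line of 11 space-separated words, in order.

Answer: no no no no no no no no no yes yes

Derivation:
(119,91): row=0b1110111, col=0b1011011, row AND col = 0b1010011 = 83; 83 != 91 -> empty
(86,-2): col outside [0, 86] -> not filled
(167,170): col outside [0, 167] -> not filled
(87,30): row=0b1010111, col=0b11110, row AND col = 0b10110 = 22; 22 != 30 -> empty
(222,171): row=0b11011110, col=0b10101011, row AND col = 0b10001010 = 138; 138 != 171 -> empty
(153,74): row=0b10011001, col=0b1001010, row AND col = 0b1000 = 8; 8 != 74 -> empty
(229,88): row=0b11100101, col=0b1011000, row AND col = 0b1000000 = 64; 64 != 88 -> empty
(248,14): row=0b11111000, col=0b1110, row AND col = 0b1000 = 8; 8 != 14 -> empty
(89,-5): col outside [0, 89] -> not filled
(171,170): row=0b10101011, col=0b10101010, row AND col = 0b10101010 = 170; 170 == 170 -> filled
(255,243): row=0b11111111, col=0b11110011, row AND col = 0b11110011 = 243; 243 == 243 -> filled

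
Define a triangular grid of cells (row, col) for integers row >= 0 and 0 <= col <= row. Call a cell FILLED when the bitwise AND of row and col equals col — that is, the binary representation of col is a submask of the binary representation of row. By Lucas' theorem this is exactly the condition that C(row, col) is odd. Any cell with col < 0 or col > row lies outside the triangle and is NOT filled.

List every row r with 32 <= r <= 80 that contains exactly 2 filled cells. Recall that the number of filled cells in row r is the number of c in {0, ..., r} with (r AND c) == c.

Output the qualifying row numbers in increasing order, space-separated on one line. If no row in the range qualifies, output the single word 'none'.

Answer: 32 64

Derivation:
Row r has 2^popcount(r) filled cells, so we need popcount(r) = log2(2) = 1.
Scan r = 32..80 and keep those with exactly 1 one-bits:
r=32=100000 popcount=1 -> KEEP
r=33=100001 popcount=2 -> skip
r=34=100010 popcount=2 -> skip
r=35=100011 popcount=3 -> skip
r=36=100100 popcount=2 -> skip
r=37=100101 popcount=3 -> skip
r=38=100110 popcount=3 -> skip
r=39=100111 popcount=4 -> skip
r=40=101000 popcount=2 -> skip
r=41=101001 popcount=3 -> skip
r=42=101010 popcount=3 -> skip
r=43=101011 popcount=4 -> skip
r=44=101100 popcount=3 -> skip
r=45=101101 popcount=4 -> skip
r=46=101110 popcount=4 -> skip
r=47=101111 popcount=5 -> skip
r=48=110000 popcount=2 -> skip
r=49=110001 popcount=3 -> skip
r=50=110010 popcount=3 -> skip
r=51=110011 popcount=4 -> skip
r=52=110100 popcount=3 -> skip
r=53=110101 popcount=4 -> skip
r=54=110110 popcount=4 -> skip
r=55=110111 popcount=5 -> skip
r=56=111000 popcount=3 -> skip
r=57=111001 popcount=4 -> skip
r=58=111010 popcount=4 -> skip
r=59=111011 popcount=5 -> skip
r=60=111100 popcount=4 -> skip
r=61=111101 popcount=5 -> skip
r=62=111110 popcount=5 -> skip
r=63=111111 popcount=6 -> skip
r=64=1000000 popcount=1 -> KEEP
r=65=1000001 popcount=2 -> skip
r=66=1000010 popcount=2 -> skip
r=67=1000011 popcount=3 -> skip
r=68=1000100 popcount=2 -> skip
r=69=1000101 popcount=3 -> skip
r=70=1000110 popcount=3 -> skip
r=71=1000111 popcount=4 -> skip
r=72=1001000 popcount=2 -> skip
r=73=1001001 popcount=3 -> skip
r=74=1001010 popcount=3 -> skip
r=75=1001011 popcount=4 -> skip
r=76=1001100 popcount=3 -> skip
r=77=1001101 popcount=4 -> skip
r=78=1001110 popcount=4 -> skip
r=79=1001111 popcount=5 -> skip
r=80=1010000 popcount=2 -> skip
Kept rows: 32 64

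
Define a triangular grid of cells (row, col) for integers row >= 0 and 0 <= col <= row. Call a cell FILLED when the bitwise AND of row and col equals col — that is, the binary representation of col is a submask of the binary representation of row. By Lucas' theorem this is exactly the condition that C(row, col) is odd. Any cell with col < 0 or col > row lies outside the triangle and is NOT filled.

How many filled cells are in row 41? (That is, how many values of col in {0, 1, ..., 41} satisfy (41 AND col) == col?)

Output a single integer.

41 in binary = 101001
popcount(41) = number of 1-bits in 101001 = 3
A col c satisfies (41 AND c) == c iff every set bit of c is also set in 41; each of the 3 set bits of 41 can independently be on or off in c.
count = 2^3 = 8

Answer: 8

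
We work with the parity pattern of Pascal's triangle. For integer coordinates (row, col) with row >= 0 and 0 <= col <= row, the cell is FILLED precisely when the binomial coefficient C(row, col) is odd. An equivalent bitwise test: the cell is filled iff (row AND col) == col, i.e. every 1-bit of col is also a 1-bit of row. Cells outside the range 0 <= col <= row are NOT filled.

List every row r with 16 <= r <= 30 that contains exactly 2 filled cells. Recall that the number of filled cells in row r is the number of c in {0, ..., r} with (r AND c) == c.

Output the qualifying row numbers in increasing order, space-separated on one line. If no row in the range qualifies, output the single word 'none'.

Row r has 2^popcount(r) filled cells, so we need popcount(r) = log2(2) = 1.
Scan r = 16..30 and keep those with exactly 1 one-bits:
r=16=10000 popcount=1 -> KEEP
r=17=10001 popcount=2 -> skip
r=18=10010 popcount=2 -> skip
r=19=10011 popcount=3 -> skip
r=20=10100 popcount=2 -> skip
r=21=10101 popcount=3 -> skip
r=22=10110 popcount=3 -> skip
r=23=10111 popcount=4 -> skip
r=24=11000 popcount=2 -> skip
r=25=11001 popcount=3 -> skip
r=26=11010 popcount=3 -> skip
r=27=11011 popcount=4 -> skip
r=28=11100 popcount=3 -> skip
r=29=11101 popcount=4 -> skip
r=30=11110 popcount=4 -> skip
Kept rows: 16

Answer: 16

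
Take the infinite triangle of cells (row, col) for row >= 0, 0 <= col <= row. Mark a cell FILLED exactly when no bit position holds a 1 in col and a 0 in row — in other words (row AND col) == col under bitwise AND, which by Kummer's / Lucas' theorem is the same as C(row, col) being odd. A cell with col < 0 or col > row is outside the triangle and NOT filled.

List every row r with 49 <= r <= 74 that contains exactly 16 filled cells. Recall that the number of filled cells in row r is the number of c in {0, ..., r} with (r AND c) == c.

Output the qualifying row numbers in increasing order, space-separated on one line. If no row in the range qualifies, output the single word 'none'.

Answer: 51 53 54 57 58 60 71

Derivation:
Row r has 2^popcount(r) filled cells, so we need popcount(r) = log2(16) = 4.
Scan r = 49..74 and keep those with exactly 4 one-bits:
r=49=110001 popcount=3 -> skip
r=50=110010 popcount=3 -> skip
r=51=110011 popcount=4 -> KEEP
r=52=110100 popcount=3 -> skip
r=53=110101 popcount=4 -> KEEP
r=54=110110 popcount=4 -> KEEP
r=55=110111 popcount=5 -> skip
r=56=111000 popcount=3 -> skip
r=57=111001 popcount=4 -> KEEP
r=58=111010 popcount=4 -> KEEP
r=59=111011 popcount=5 -> skip
r=60=111100 popcount=4 -> KEEP
r=61=111101 popcount=5 -> skip
r=62=111110 popcount=5 -> skip
r=63=111111 popcount=6 -> skip
r=64=1000000 popcount=1 -> skip
r=65=1000001 popcount=2 -> skip
r=66=1000010 popcount=2 -> skip
r=67=1000011 popcount=3 -> skip
r=68=1000100 popcount=2 -> skip
r=69=1000101 popcount=3 -> skip
r=70=1000110 popcount=3 -> skip
r=71=1000111 popcount=4 -> KEEP
r=72=1001000 popcount=2 -> skip
r=73=1001001 popcount=3 -> skip
r=74=1001010 popcount=3 -> skip
Kept rows: 51 53 54 57 58 60 71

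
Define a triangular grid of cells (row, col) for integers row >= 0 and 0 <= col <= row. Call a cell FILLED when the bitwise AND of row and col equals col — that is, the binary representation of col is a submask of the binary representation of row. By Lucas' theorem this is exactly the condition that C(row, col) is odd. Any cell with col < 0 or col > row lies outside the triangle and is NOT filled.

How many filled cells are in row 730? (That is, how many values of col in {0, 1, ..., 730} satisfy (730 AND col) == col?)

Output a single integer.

Answer: 64

Derivation:
730 in binary = 1011011010
popcount(730) = number of 1-bits in 1011011010 = 6
A col c satisfies (730 AND c) == c iff every set bit of c is also set in 730; each of the 6 set bits of 730 can independently be on or off in c.
count = 2^6 = 64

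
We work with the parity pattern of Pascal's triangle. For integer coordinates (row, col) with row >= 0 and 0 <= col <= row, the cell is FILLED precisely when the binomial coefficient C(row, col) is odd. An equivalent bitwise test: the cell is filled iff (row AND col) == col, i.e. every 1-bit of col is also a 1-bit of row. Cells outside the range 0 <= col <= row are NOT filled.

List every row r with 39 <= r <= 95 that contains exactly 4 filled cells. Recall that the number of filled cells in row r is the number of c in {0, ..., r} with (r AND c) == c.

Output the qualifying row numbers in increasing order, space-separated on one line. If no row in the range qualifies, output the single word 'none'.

Answer: 40 48 65 66 68 72 80

Derivation:
Row r has 2^popcount(r) filled cells, so we need popcount(r) = log2(4) = 2.
Scan r = 39..95 and keep those with exactly 2 one-bits:
r=39=100111 popcount=4 -> skip
r=40=101000 popcount=2 -> KEEP
r=41=101001 popcount=3 -> skip
r=42=101010 popcount=3 -> skip
r=43=101011 popcount=4 -> skip
r=44=101100 popcount=3 -> skip
r=45=101101 popcount=4 -> skip
r=46=101110 popcount=4 -> skip
r=47=101111 popcount=5 -> skip
r=48=110000 popcount=2 -> KEEP
r=49=110001 popcount=3 -> skip
r=50=110010 popcount=3 -> skip
r=51=110011 popcount=4 -> skip
r=52=110100 popcount=3 -> skip
r=53=110101 popcount=4 -> skip
r=54=110110 popcount=4 -> skip
r=55=110111 popcount=5 -> skip
r=56=111000 popcount=3 -> skip
r=57=111001 popcount=4 -> skip
r=58=111010 popcount=4 -> skip
r=59=111011 popcount=5 -> skip
r=60=111100 popcount=4 -> skip
r=61=111101 popcount=5 -> skip
r=62=111110 popcount=5 -> skip
r=63=111111 popcount=6 -> skip
r=64=1000000 popcount=1 -> skip
r=65=1000001 popcount=2 -> KEEP
r=66=1000010 popcount=2 -> KEEP
r=67=1000011 popcount=3 -> skip
r=68=1000100 popcount=2 -> KEEP
r=69=1000101 popcount=3 -> skip
r=70=1000110 popcount=3 -> skip
r=71=1000111 popcount=4 -> skip
r=72=1001000 popcount=2 -> KEEP
r=73=1001001 popcount=3 -> skip
r=74=1001010 popcount=3 -> skip
r=75=1001011 popcount=4 -> skip
r=76=1001100 popcount=3 -> skip
r=77=1001101 popcount=4 -> skip
r=78=1001110 popcount=4 -> skip
r=79=1001111 popcount=5 -> skip
r=80=1010000 popcount=2 -> KEEP
r=81=1010001 popcount=3 -> skip
r=82=1010010 popcount=3 -> skip
r=83=1010011 popcount=4 -> skip
r=84=1010100 popcount=3 -> skip
r=85=1010101 popcount=4 -> skip
r=86=1010110 popcount=4 -> skip
r=87=1010111 popcount=5 -> skip
r=88=1011000 popcount=3 -> skip
r=89=1011001 popcount=4 -> skip
r=90=1011010 popcount=4 -> skip
r=91=1011011 popcount=5 -> skip
r=92=1011100 popcount=4 -> skip
r=93=1011101 popcount=5 -> skip
r=94=1011110 popcount=5 -> skip
r=95=1011111 popcount=6 -> skip
Kept rows: 40 48 65 66 68 72 80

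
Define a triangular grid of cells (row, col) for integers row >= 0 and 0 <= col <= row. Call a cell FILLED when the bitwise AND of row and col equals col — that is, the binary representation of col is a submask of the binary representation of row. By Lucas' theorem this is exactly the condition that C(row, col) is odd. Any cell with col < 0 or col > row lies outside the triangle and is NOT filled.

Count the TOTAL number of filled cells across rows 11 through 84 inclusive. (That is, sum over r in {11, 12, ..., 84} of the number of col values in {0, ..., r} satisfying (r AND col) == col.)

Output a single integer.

r11=1011 pc3: +8 =8
r12=1100 pc2: +4 =12
r13=1101 pc3: +8 =20
r14=1110 pc3: +8 =28
r15=1111 pc4: +16 =44
r16=10000 pc1: +2 =46
r17=10001 pc2: +4 =50
r18=10010 pc2: +4 =54
r19=10011 pc3: +8 =62
r20=10100 pc2: +4 =66
r21=10101 pc3: +8 =74
r22=10110 pc3: +8 =82
r23=10111 pc4: +16 =98
r24=11000 pc2: +4 =102
r25=11001 pc3: +8 =110
r26=11010 pc3: +8 =118
r27=11011 pc4: +16 =134
r28=11100 pc3: +8 =142
r29=11101 pc4: +16 =158
r30=11110 pc4: +16 =174
r31=11111 pc5: +32 =206
r32=100000 pc1: +2 =208
r33=100001 pc2: +4 =212
r34=100010 pc2: +4 =216
r35=100011 pc3: +8 =224
r36=100100 pc2: +4 =228
r37=100101 pc3: +8 =236
r38=100110 pc3: +8 =244
r39=100111 pc4: +16 =260
r40=101000 pc2: +4 =264
r41=101001 pc3: +8 =272
r42=101010 pc3: +8 =280
r43=101011 pc4: +16 =296
r44=101100 pc3: +8 =304
r45=101101 pc4: +16 =320
r46=101110 pc4: +16 =336
r47=101111 pc5: +32 =368
r48=110000 pc2: +4 =372
r49=110001 pc3: +8 =380
r50=110010 pc3: +8 =388
r51=110011 pc4: +16 =404
r52=110100 pc3: +8 =412
r53=110101 pc4: +16 =428
r54=110110 pc4: +16 =444
r55=110111 pc5: +32 =476
r56=111000 pc3: +8 =484
r57=111001 pc4: +16 =500
r58=111010 pc4: +16 =516
r59=111011 pc5: +32 =548
r60=111100 pc4: +16 =564
r61=111101 pc5: +32 =596
r62=111110 pc5: +32 =628
r63=111111 pc6: +64 =692
r64=1000000 pc1: +2 =694
r65=1000001 pc2: +4 =698
r66=1000010 pc2: +4 =702
r67=1000011 pc3: +8 =710
r68=1000100 pc2: +4 =714
r69=1000101 pc3: +8 =722
r70=1000110 pc3: +8 =730
r71=1000111 pc4: +16 =746
r72=1001000 pc2: +4 =750
r73=1001001 pc3: +8 =758
r74=1001010 pc3: +8 =766
r75=1001011 pc4: +16 =782
r76=1001100 pc3: +8 =790
r77=1001101 pc4: +16 =806
r78=1001110 pc4: +16 =822
r79=1001111 pc5: +32 =854
r80=1010000 pc2: +4 =858
r81=1010001 pc3: +8 =866
r82=1010010 pc3: +8 =874
r83=1010011 pc4: +16 =890
r84=1010100 pc3: +8 =898

Answer: 898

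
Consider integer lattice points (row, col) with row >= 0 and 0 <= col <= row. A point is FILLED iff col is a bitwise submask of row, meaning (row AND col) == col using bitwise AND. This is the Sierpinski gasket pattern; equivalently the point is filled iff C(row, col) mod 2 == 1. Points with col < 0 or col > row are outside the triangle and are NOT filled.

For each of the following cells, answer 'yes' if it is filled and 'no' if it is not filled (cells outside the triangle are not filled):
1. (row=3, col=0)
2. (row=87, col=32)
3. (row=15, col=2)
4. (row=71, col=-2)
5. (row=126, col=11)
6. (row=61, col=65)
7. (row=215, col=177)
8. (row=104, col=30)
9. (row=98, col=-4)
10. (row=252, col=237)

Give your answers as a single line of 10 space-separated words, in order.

(3,0): row=0b11, col=0b0, row AND col = 0b0 = 0; 0 == 0 -> filled
(87,32): row=0b1010111, col=0b100000, row AND col = 0b0 = 0; 0 != 32 -> empty
(15,2): row=0b1111, col=0b10, row AND col = 0b10 = 2; 2 == 2 -> filled
(71,-2): col outside [0, 71] -> not filled
(126,11): row=0b1111110, col=0b1011, row AND col = 0b1010 = 10; 10 != 11 -> empty
(61,65): col outside [0, 61] -> not filled
(215,177): row=0b11010111, col=0b10110001, row AND col = 0b10010001 = 145; 145 != 177 -> empty
(104,30): row=0b1101000, col=0b11110, row AND col = 0b1000 = 8; 8 != 30 -> empty
(98,-4): col outside [0, 98] -> not filled
(252,237): row=0b11111100, col=0b11101101, row AND col = 0b11101100 = 236; 236 != 237 -> empty

Answer: yes no yes no no no no no no no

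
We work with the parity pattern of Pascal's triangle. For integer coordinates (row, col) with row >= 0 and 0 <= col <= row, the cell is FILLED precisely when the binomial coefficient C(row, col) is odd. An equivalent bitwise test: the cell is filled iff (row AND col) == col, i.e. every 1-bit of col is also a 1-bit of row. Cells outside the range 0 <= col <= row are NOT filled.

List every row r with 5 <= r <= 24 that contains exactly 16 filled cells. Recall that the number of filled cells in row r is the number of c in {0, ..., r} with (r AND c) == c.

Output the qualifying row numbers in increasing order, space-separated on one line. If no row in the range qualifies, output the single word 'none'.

Answer: 15 23

Derivation:
Row r has 2^popcount(r) filled cells, so we need popcount(r) = log2(16) = 4.
Scan r = 5..24 and keep those with exactly 4 one-bits:
r=5=101 popcount=2 -> skip
r=6=110 popcount=2 -> skip
r=7=111 popcount=3 -> skip
r=8=1000 popcount=1 -> skip
r=9=1001 popcount=2 -> skip
r=10=1010 popcount=2 -> skip
r=11=1011 popcount=3 -> skip
r=12=1100 popcount=2 -> skip
r=13=1101 popcount=3 -> skip
r=14=1110 popcount=3 -> skip
r=15=1111 popcount=4 -> KEEP
r=16=10000 popcount=1 -> skip
r=17=10001 popcount=2 -> skip
r=18=10010 popcount=2 -> skip
r=19=10011 popcount=3 -> skip
r=20=10100 popcount=2 -> skip
r=21=10101 popcount=3 -> skip
r=22=10110 popcount=3 -> skip
r=23=10111 popcount=4 -> KEEP
r=24=11000 popcount=2 -> skip
Kept rows: 15 23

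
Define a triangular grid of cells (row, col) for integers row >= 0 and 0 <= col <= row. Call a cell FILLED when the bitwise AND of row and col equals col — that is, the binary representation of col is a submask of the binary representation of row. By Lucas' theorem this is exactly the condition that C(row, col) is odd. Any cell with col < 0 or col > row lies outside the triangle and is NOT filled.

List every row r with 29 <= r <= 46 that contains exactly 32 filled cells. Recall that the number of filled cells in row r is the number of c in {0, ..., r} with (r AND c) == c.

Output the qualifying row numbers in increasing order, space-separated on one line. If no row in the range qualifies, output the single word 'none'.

Row r has 2^popcount(r) filled cells, so we need popcount(r) = log2(32) = 5.
Scan r = 29..46 and keep those with exactly 5 one-bits:
r=29=11101 popcount=4 -> skip
r=30=11110 popcount=4 -> skip
r=31=11111 popcount=5 -> KEEP
r=32=100000 popcount=1 -> skip
r=33=100001 popcount=2 -> skip
r=34=100010 popcount=2 -> skip
r=35=100011 popcount=3 -> skip
r=36=100100 popcount=2 -> skip
r=37=100101 popcount=3 -> skip
r=38=100110 popcount=3 -> skip
r=39=100111 popcount=4 -> skip
r=40=101000 popcount=2 -> skip
r=41=101001 popcount=3 -> skip
r=42=101010 popcount=3 -> skip
r=43=101011 popcount=4 -> skip
r=44=101100 popcount=3 -> skip
r=45=101101 popcount=4 -> skip
r=46=101110 popcount=4 -> skip
Kept rows: 31

Answer: 31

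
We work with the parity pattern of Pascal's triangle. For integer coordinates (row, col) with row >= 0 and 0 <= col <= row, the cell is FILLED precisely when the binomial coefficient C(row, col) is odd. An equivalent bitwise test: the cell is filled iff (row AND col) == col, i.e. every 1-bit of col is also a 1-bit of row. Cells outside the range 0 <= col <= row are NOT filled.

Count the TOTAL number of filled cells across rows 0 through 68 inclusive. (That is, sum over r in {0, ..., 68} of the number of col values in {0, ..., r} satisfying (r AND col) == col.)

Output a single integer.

r0=0 pc0: +1 =1
r1=1 pc1: +2 =3
r2=10 pc1: +2 =5
r3=11 pc2: +4 =9
r4=100 pc1: +2 =11
r5=101 pc2: +4 =15
r6=110 pc2: +4 =19
r7=111 pc3: +8 =27
r8=1000 pc1: +2 =29
r9=1001 pc2: +4 =33
r10=1010 pc2: +4 =37
r11=1011 pc3: +8 =45
r12=1100 pc2: +4 =49
r13=1101 pc3: +8 =57
r14=1110 pc3: +8 =65
r15=1111 pc4: +16 =81
r16=10000 pc1: +2 =83
r17=10001 pc2: +4 =87
r18=10010 pc2: +4 =91
r19=10011 pc3: +8 =99
r20=10100 pc2: +4 =103
r21=10101 pc3: +8 =111
r22=10110 pc3: +8 =119
r23=10111 pc4: +16 =135
r24=11000 pc2: +4 =139
r25=11001 pc3: +8 =147
r26=11010 pc3: +8 =155
r27=11011 pc4: +16 =171
r28=11100 pc3: +8 =179
r29=11101 pc4: +16 =195
r30=11110 pc4: +16 =211
r31=11111 pc5: +32 =243
r32=100000 pc1: +2 =245
r33=100001 pc2: +4 =249
r34=100010 pc2: +4 =253
r35=100011 pc3: +8 =261
r36=100100 pc2: +4 =265
r37=100101 pc3: +8 =273
r38=100110 pc3: +8 =281
r39=100111 pc4: +16 =297
r40=101000 pc2: +4 =301
r41=101001 pc3: +8 =309
r42=101010 pc3: +8 =317
r43=101011 pc4: +16 =333
r44=101100 pc3: +8 =341
r45=101101 pc4: +16 =357
r46=101110 pc4: +16 =373
r47=101111 pc5: +32 =405
r48=110000 pc2: +4 =409
r49=110001 pc3: +8 =417
r50=110010 pc3: +8 =425
r51=110011 pc4: +16 =441
r52=110100 pc3: +8 =449
r53=110101 pc4: +16 =465
r54=110110 pc4: +16 =481
r55=110111 pc5: +32 =513
r56=111000 pc3: +8 =521
r57=111001 pc4: +16 =537
r58=111010 pc4: +16 =553
r59=111011 pc5: +32 =585
r60=111100 pc4: +16 =601
r61=111101 pc5: +32 =633
r62=111110 pc5: +32 =665
r63=111111 pc6: +64 =729
r64=1000000 pc1: +2 =731
r65=1000001 pc2: +4 =735
r66=1000010 pc2: +4 =739
r67=1000011 pc3: +8 =747
r68=1000100 pc2: +4 =751

Answer: 751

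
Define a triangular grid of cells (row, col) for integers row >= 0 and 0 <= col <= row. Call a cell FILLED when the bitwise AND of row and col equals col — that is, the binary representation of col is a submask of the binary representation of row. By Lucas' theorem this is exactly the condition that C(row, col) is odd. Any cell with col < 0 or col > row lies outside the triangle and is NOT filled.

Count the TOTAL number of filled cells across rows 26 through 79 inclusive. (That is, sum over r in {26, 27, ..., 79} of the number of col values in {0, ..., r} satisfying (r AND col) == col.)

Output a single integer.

Answer: 744

Derivation:
r26=11010 pc3: +8 =8
r27=11011 pc4: +16 =24
r28=11100 pc3: +8 =32
r29=11101 pc4: +16 =48
r30=11110 pc4: +16 =64
r31=11111 pc5: +32 =96
r32=100000 pc1: +2 =98
r33=100001 pc2: +4 =102
r34=100010 pc2: +4 =106
r35=100011 pc3: +8 =114
r36=100100 pc2: +4 =118
r37=100101 pc3: +8 =126
r38=100110 pc3: +8 =134
r39=100111 pc4: +16 =150
r40=101000 pc2: +4 =154
r41=101001 pc3: +8 =162
r42=101010 pc3: +8 =170
r43=101011 pc4: +16 =186
r44=101100 pc3: +8 =194
r45=101101 pc4: +16 =210
r46=101110 pc4: +16 =226
r47=101111 pc5: +32 =258
r48=110000 pc2: +4 =262
r49=110001 pc3: +8 =270
r50=110010 pc3: +8 =278
r51=110011 pc4: +16 =294
r52=110100 pc3: +8 =302
r53=110101 pc4: +16 =318
r54=110110 pc4: +16 =334
r55=110111 pc5: +32 =366
r56=111000 pc3: +8 =374
r57=111001 pc4: +16 =390
r58=111010 pc4: +16 =406
r59=111011 pc5: +32 =438
r60=111100 pc4: +16 =454
r61=111101 pc5: +32 =486
r62=111110 pc5: +32 =518
r63=111111 pc6: +64 =582
r64=1000000 pc1: +2 =584
r65=1000001 pc2: +4 =588
r66=1000010 pc2: +4 =592
r67=1000011 pc3: +8 =600
r68=1000100 pc2: +4 =604
r69=1000101 pc3: +8 =612
r70=1000110 pc3: +8 =620
r71=1000111 pc4: +16 =636
r72=1001000 pc2: +4 =640
r73=1001001 pc3: +8 =648
r74=1001010 pc3: +8 =656
r75=1001011 pc4: +16 =672
r76=1001100 pc3: +8 =680
r77=1001101 pc4: +16 =696
r78=1001110 pc4: +16 =712
r79=1001111 pc5: +32 =744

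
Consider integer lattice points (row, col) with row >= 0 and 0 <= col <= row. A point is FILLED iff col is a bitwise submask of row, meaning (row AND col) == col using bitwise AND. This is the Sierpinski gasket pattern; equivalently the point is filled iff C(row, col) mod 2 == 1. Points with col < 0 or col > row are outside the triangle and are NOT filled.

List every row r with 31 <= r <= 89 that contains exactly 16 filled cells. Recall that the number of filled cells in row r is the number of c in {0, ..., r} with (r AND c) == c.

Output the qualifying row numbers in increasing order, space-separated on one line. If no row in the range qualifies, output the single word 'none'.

Answer: 39 43 45 46 51 53 54 57 58 60 71 75 77 78 83 85 86 89

Derivation:
Row r has 2^popcount(r) filled cells, so we need popcount(r) = log2(16) = 4.
Scan r = 31..89 and keep those with exactly 4 one-bits:
r=31=11111 popcount=5 -> skip
r=32=100000 popcount=1 -> skip
r=33=100001 popcount=2 -> skip
r=34=100010 popcount=2 -> skip
r=35=100011 popcount=3 -> skip
r=36=100100 popcount=2 -> skip
r=37=100101 popcount=3 -> skip
r=38=100110 popcount=3 -> skip
r=39=100111 popcount=4 -> KEEP
r=40=101000 popcount=2 -> skip
r=41=101001 popcount=3 -> skip
r=42=101010 popcount=3 -> skip
r=43=101011 popcount=4 -> KEEP
r=44=101100 popcount=3 -> skip
r=45=101101 popcount=4 -> KEEP
r=46=101110 popcount=4 -> KEEP
r=47=101111 popcount=5 -> skip
r=48=110000 popcount=2 -> skip
r=49=110001 popcount=3 -> skip
r=50=110010 popcount=3 -> skip
r=51=110011 popcount=4 -> KEEP
r=52=110100 popcount=3 -> skip
r=53=110101 popcount=4 -> KEEP
r=54=110110 popcount=4 -> KEEP
r=55=110111 popcount=5 -> skip
r=56=111000 popcount=3 -> skip
r=57=111001 popcount=4 -> KEEP
r=58=111010 popcount=4 -> KEEP
r=59=111011 popcount=5 -> skip
r=60=111100 popcount=4 -> KEEP
r=61=111101 popcount=5 -> skip
r=62=111110 popcount=5 -> skip
r=63=111111 popcount=6 -> skip
r=64=1000000 popcount=1 -> skip
r=65=1000001 popcount=2 -> skip
r=66=1000010 popcount=2 -> skip
r=67=1000011 popcount=3 -> skip
r=68=1000100 popcount=2 -> skip
r=69=1000101 popcount=3 -> skip
r=70=1000110 popcount=3 -> skip
r=71=1000111 popcount=4 -> KEEP
r=72=1001000 popcount=2 -> skip
r=73=1001001 popcount=3 -> skip
r=74=1001010 popcount=3 -> skip
r=75=1001011 popcount=4 -> KEEP
r=76=1001100 popcount=3 -> skip
r=77=1001101 popcount=4 -> KEEP
r=78=1001110 popcount=4 -> KEEP
r=79=1001111 popcount=5 -> skip
r=80=1010000 popcount=2 -> skip
r=81=1010001 popcount=3 -> skip
r=82=1010010 popcount=3 -> skip
r=83=1010011 popcount=4 -> KEEP
r=84=1010100 popcount=3 -> skip
r=85=1010101 popcount=4 -> KEEP
r=86=1010110 popcount=4 -> KEEP
r=87=1010111 popcount=5 -> skip
r=88=1011000 popcount=3 -> skip
r=89=1011001 popcount=4 -> KEEP
Kept rows: 39 43 45 46 51 53 54 57 58 60 71 75 77 78 83 85 86 89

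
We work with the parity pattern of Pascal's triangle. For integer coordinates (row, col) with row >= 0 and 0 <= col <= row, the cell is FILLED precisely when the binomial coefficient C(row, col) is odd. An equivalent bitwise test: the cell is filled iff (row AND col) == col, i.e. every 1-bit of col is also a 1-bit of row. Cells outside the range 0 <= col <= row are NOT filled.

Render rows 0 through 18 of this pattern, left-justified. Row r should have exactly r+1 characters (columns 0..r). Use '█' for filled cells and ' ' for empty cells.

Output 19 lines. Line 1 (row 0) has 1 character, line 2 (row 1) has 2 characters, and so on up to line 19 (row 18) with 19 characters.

r0=0: █
r1=1: ██
r2=10: █ █
r3=11: ████
r4=100: █   █
r5=101: ██  ██
r6=110: █ █ █ █
r7=111: ████████
r8=1000: █       █
r9=1001: ██      ██
r10=1010: █ █     █ █
r11=1011: ████    ████
r12=1100: █   █   █   █
r13=1101: ██  ██  ██  ██
r14=1110: █ █ █ █ █ █ █ █
r15=1111: ████████████████
r16=10000: █               █
r17=10001: ██              ██
r18=10010: █ █             █ █

Answer: █
██
█ █
████
█   █
██  ██
█ █ █ █
████████
█       █
██      ██
█ █     █ █
████    ████
█   █   █   █
██  ██  ██  ██
█ █ █ █ █ █ █ █
████████████████
█               █
██              ██
█ █             █ █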